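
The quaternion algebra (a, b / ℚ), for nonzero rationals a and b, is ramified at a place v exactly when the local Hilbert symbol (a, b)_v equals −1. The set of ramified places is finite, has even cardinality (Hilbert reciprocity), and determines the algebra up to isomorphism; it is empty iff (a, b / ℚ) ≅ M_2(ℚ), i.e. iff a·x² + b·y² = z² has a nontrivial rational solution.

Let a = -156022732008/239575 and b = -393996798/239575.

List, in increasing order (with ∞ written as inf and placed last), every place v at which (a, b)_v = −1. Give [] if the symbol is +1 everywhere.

Mod squares: a ≡ -246246, b ≡ -22386. Check v ∈ {∞, 2, 3, 5, 7, 11, 13, 37, 41}.
v=3: a=3^9·(≡1), b=3^7·(≡2) mod 3; (1|3)=+1, (2|3)=-1; (−1)^{9·7·1}·(+1)^7·(-1)^9 = +1.
v=2: v_2(a)=3, v_2(b)=1; units ≡ 5, 7 (mod 8); ε·ε+αω+βω = 0·1+3·0+1·1 ≡ 1  ⇒  (a,b)_2 = -1.
v=5: a=5^-2·(≡4), b=5^-2·(≡4) mod 5; (4|5)=+1, (4|5)=+1; (−1)^{-2·-2·2}·(+1)^-2·(+1)^-2 = +1.
v=11: a=11^1·(≡7), b=11^0·(≡6) mod 11; (7|11)=-1, (6|11)=-1; (−1)^{1·0·5}·(-1)^0·(-1)^1 = -1.
v=41: a=41^1·(≡5), b=41^1·(≡26) mod 41; (5|41)=+1, (26|41)=-1; (−1)^{1·1·20}·(+1)^1·(-1)^1 = -1.
v=∞: -246246 < 0 and -22386 < 0  ⇒  (a,b)_∞ = -1.
v=13: a=13^3·(≡10), b=13^3·(≡6) mod 13; (10|13)=+1, (6|13)=-1; (−1)^{3·3·6}·(+1)^3·(-1)^3 = -1.
v=7: a=7^-1·(≡2), b=7^-1·(≡4) mod 7; (2|7)=+1, (4|7)=+1; (−1)^{-1·-1·3}·(+1)^-1·(+1)^-1 = -1.
v=37: a=37^-2·(≡3), b=37^-2·(≡30) mod 37; (3|37)=+1, (30|37)=+1; (−1)^{-2·-2·18}·(+1)^-2·(+1)^-2 = +1.
(-246246, -22386 / ℚ) ramifies at {2, 7, 11, 13, 41, ∞}: a division algebra.

[2, 7, 11, 13, 41, inf]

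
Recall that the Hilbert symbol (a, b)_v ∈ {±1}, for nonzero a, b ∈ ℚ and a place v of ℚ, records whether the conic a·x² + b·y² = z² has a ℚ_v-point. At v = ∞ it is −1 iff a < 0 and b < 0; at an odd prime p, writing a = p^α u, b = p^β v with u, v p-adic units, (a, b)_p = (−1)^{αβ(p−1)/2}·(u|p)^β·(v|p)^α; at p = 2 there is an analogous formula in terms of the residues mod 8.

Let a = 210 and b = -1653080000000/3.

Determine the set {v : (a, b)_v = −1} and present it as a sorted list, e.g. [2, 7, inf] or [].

Mod squares: a ≡ 210, b ≡ -4290. Check v ∈ {∞, 2, 3, 5, 7, 11, 13, 17}.
v=17: a=17^0·(≡6), b=17^2·(≡10) mod 17; (6|17)=-1, (10|17)=-1; (−1)^{0·2·8}·(-1)^2·(-1)^0 = +1.
v=11: a=11^0·(≡1), b=11^1·(≡8) mod 11; (1|11)=+1, (8|11)=-1; (−1)^{0·1·5}·(+1)^1·(-1)^0 = +1.
v=7: a=7^1·(≡2), b=7^0·(≡4) mod 7; (2|7)=+1, (4|7)=+1; (−1)^{1·0·3}·(+1)^0·(+1)^1 = +1.
v=2: v_2(a)=1, v_2(b)=9; units ≡ 1, 7 (mod 8); ε·ε+αω+βω = 0·1+1·0+9·0 ≡ 0  ⇒  (a,b)_2 = +1.
v=5: a=5^1·(≡2), b=5^7·(≡2) mod 5; (2|5)=-1, (2|5)=-1; (−1)^{1·7·2}·(-1)^7·(-1)^1 = +1.
v=3: a=3^1·(≡1), b=3^-1·(≡1) mod 3; (1|3)=+1, (1|3)=+1; (−1)^{1·-1·1}·(+1)^-1·(+1)^1 = -1.
v=13: a=13^0·(≡2), b=13^1·(≡2) mod 13; (2|13)=-1, (2|13)=-1; (−1)^{0·1·6}·(-1)^1·(-1)^0 = -1.
v=∞: 210 > 0 and -4290 < 0  ⇒  (a,b)_∞ = +1.
Ram(210, -4290) = {3, 13}; no ℚ_3-point on the conic.

[3, 13]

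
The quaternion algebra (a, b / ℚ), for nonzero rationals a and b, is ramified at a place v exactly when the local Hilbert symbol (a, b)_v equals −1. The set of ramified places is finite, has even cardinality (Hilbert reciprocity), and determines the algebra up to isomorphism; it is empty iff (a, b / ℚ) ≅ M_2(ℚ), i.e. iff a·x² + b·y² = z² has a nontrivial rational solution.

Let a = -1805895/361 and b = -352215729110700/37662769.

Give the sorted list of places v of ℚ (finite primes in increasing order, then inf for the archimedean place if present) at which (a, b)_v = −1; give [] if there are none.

(a, b) ≡ (-455, -3) mod (ℚ^×)²; places V = {2, 3, 5, 7, 13, 17, 19, ∞}.
(a,b)_17: α=0, u≡8; β=-2, v≡7 (mod 17); (8|17)=+1, (7|17)=-1; sign (−1)^0·+1^-2·-1^0 = +1.
(a,b)_∞: sgn(-455)=−, sgn(-3)=−, so -1.
(a,b)_13: α=1, u≡12; β=2, v≡3 (mod 13); (12|13)=+1, (3|13)=+1; sign (−1)^0·+1^2·+1^1 = +1.
(a,b)_3: α=4, u≡1; β=11, v≡2 (mod 3); (1|3)=+1, (2|3)=-1; sign (−1)^0·+1^11·-1^4 = +1.
(a,b)_19: α=-2, u≡17; β=-4, v≡6 (mod 19); (17|19)=+1, (6|19)=+1; sign (−1)^0·+1^-4·+1^-2 = +1.
(a,b)_5: α=1, u≡1; β=2, v≡3 (mod 5); (1|5)=+1, (3|5)=-1; sign (−1)^0·+1^2·-1^1 = -1.
(a,b)_2: α=0, β=2; u≡1, v≡5 (mod 8); ε(u)ε(v)=0·0, αω(v)=0·1, βω(u)=2·0; sum ≡ 0  ⇒  +1.
(a,b)_7: α=3, u≡5; β=6, v≡1 (mod 7); (5|7)=-1, (1|7)=+1; sign (−1)^0·-1^6·+1^3 = +1.
Ram(-455, -3) = {5, ∞}; no ℚ_5-point on the conic.

[5, inf]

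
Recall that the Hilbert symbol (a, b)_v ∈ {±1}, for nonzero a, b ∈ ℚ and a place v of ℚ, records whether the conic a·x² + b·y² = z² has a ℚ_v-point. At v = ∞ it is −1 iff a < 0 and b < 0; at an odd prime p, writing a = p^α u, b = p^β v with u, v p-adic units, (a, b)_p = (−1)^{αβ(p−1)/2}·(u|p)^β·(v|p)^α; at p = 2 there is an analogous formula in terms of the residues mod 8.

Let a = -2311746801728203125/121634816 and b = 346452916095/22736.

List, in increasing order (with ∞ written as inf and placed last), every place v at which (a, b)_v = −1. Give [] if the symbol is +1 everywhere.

[2, 13, 23, 29]

(a, b) ≡ (-823745, 9061195) mod (ℚ^×)²; places V = {2, 3, 5, 7, 11, 13, 19, 23, 29, ∞}.
(a,b)_3: α=16, u≡1; β=8, v≡1 (mod 3); (1|3)=+1, (1|3)=+1; sign (−1)^0·+1^8·+1^16 = +1.
(a,b)_11: α=2, u≡9; β=1, v≡6 (mod 11); (9|11)=+1, (6|11)=-1; sign (−1)^0·+1^1·-1^2 = +1.
(a,b)_7: α=0, u≡4; β=-2, v≡3 (mod 7); (4|7)=+1, (3|7)=-1; sign (−1)^0·+1^-2·-1^0 = +1.
(a,b)_2: α=-22, β=-4; u≡7, v≡3 (mod 8); ε(u)ε(v)=1·1, αω(v)=-22·1, βω(u)=-4·0; sum ≡ 1  ⇒  -1.
(a,b)_29: α=-1, u≡27; β=-1, v≡4 (mod 29); (27|29)=-1, (4|29)=+1; sign (−1)^0·-1^-1·+1^-1 = -1.
(a,b)_13: α=1, u≡3; β=3, v≡5 (mod 13); (3|13)=+1, (5|13)=-1; sign (−1)^0·+1^3·-1^1 = -1.
(a,b)_5: α=7, u≡4; β=1, v≡4 (mod 5); (4|5)=+1, (4|5)=+1; sign (−1)^0·+1^1·+1^7 = +1.
(a,b)_∞: sgn(-823745)=−, sgn(9061195)=+, so +1.
(a,b)_19: α=1, u≡12; β=1, v≡9 (mod 19); (12|19)=-1, (9|19)=+1; sign (−1)^1·-1^1·+1^1 = +1.
(a,b)_23: α=1, u≡15; β=1, v≡14 (mod 23); (15|23)=-1, (14|23)=-1; sign (−1)^1·-1^1·-1^1 = -1.
|Ram(-823745, 9061195)| = 4, even; anisotropic at {2, 13, 23, 29}.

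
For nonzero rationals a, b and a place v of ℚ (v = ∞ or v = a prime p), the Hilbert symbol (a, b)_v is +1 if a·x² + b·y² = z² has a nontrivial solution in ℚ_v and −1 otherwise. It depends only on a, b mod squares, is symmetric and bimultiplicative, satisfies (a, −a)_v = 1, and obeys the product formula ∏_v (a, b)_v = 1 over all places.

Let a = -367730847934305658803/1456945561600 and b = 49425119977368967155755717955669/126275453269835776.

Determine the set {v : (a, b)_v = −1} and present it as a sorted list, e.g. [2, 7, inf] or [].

[11, 17]

Mod squares: a ≡ -187, b ≡ 1309. Check v ∈ {∞, 2, 3, 5, 7, 11, 13, 17, 19, 23, 31, 41}.
v=17: a=17^3·(≡3), b=17^5·(≡4) mod 17; (3|17)=-1, (4|17)=+1; (−1)^{3·5·8}·(-1)^5·(+1)^3 = -1.
v=23: a=23^-2·(≡17), b=23^-4·(≡20) mod 23; (17|23)=-1, (20|23)=-1; (−1)^{-2·-4·11}·(-1)^-4·(-1)^-2 = +1.
v=5: a=5^-2·(≡3), b=5^0·(≡4) mod 5; (3|5)=-1, (4|5)=+1; (−1)^{-2·0·2}·(-1)^0·(+1)^-2 = +1.
v=31: a=31^2·(≡30), b=31^2·(≡7) mod 31; (30|31)=-1, (7|31)=+1; (−1)^{2·2·15}·(-1)^2·(+1)^2 = +1.
v=19: a=19^4·(≡8), b=19^6·(≡7) mod 19; (8|19)=-1, (7|19)=+1; (−1)^{4·6·9}·(-1)^6·(+1)^4 = +1.
v=3: a=3^8·(≡2), b=3^10·(≡1) mod 3; (2|3)=-1, (1|3)=+1; (−1)^{8·10·1}·(-1)^10·(+1)^8 = +1.
v=7: a=7^2·(≡1), b=7^3·(≡3) mod 7; (1|7)=+1, (3|7)=-1; (−1)^{2·3·3}·(+1)^3·(-1)^2 = +1.
v=2: v_2(a)=-16, v_2(b)=-28; units ≡ 5, 5 (mod 8); ε·ε+αω+βω = 0·0+-16·1+-28·1 ≡ 0  ⇒  (a,b)_2 = +1.
v=13: a=13^2·(≡11), b=13^4·(≡10) mod 13; (11|13)=-1, (10|13)=+1; (−1)^{2·4·6}·(-1)^4·(+1)^2 = +1.
v=11: a=11^1·(≡9), b=11^3·(≡9) mod 11; (9|11)=+1, (9|11)=+1; (−1)^{1·3·5}·(+1)^3·(+1)^1 = -1.
v=∞: -187 < 0 and 1309 > 0  ⇒  (a,b)_∞ = +1.
v=41: a=41^-2·(≡5), b=41^-2·(≡11) mod 41; (5|41)=+1, (11|41)=-1; (−1)^{-2·-2·20}·(+1)^-2·(-1)^-2 = +1.
Ram(-187, 1309) = {11, 17}; no ℚ_11-point on the conic.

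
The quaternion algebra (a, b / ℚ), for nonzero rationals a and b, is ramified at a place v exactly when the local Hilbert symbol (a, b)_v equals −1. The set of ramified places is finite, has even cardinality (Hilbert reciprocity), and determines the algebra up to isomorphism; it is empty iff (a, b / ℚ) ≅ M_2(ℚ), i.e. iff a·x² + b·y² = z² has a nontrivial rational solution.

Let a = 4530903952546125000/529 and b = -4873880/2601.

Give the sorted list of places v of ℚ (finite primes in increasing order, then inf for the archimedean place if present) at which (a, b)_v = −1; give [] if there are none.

[2, 5, 7, 53]

Mod squares: a ≡ 14098, b ≡ -10070. Check v ∈ {∞, 2, 3, 5, 7, 11, 17, 19, 23, 41, 53}.
v=41: a=41^2·(≡30), b=41^0·(≡2) mod 41; (30|41)=-1, (2|41)=+1; (−1)^{2·0·20}·(-1)^0·(+1)^2 = +1.
v=23: a=23^-2·(≡5), b=23^0·(≡2) mod 23; (5|23)=-1, (2|23)=+1; (−1)^{-2·0·11}·(-1)^0·(+1)^-2 = +1.
v=∞: 14098 > 0 and -10070 < 0  ⇒  (a,b)_∞ = +1.
v=17: a=17^0·(≡10), b=17^-2·(≡6) mod 17; (10|17)=-1, (6|17)=-1; (−1)^{0·-2·8}·(-1)^-2·(-1)^0 = +1.
v=5: a=5^6·(≡3), b=5^1·(≡4) mod 5; (3|5)=-1, (4|5)=+1; (−1)^{6·1·2}·(-1)^1·(+1)^6 = -1.
v=11: a=11^2·(≡7), b=11^2·(≡7) mod 11; (7|11)=-1, (7|11)=-1; (−1)^{2·2·5}·(-1)^2·(-1)^2 = +1.
v=53: a=53^3·(≡37), b=53^1·(≡12) mod 53; (37|53)=+1, (12|53)=-1; (−1)^{3·1·26}·(+1)^1·(-1)^3 = -1.
v=7: a=7^1·(≡5), b=7^0·(≡6) mod 7; (5|7)=-1, (6|7)=-1; (−1)^{1·0·3}·(-1)^0·(-1)^1 = -1.
v=2: v_2(a)=3, v_2(b)=3; units ≡ 1, 5 (mod 8); ε·ε+αω+βω = 0·0+3·1+3·0 ≡ 1  ⇒  (a,b)_2 = -1.
v=3: a=3^2·(≡1), b=3^-2·(≡1) mod 3; (1|3)=+1, (1|3)=+1; (−1)^{2·-2·1}·(+1)^-2·(+1)^2 = +1.
v=19: a=19^1·(≡11), b=19^1·(≡10) mod 19; (11|19)=+1, (10|19)=-1; (−1)^{1·1·9}·(+1)^1·(-1)^1 = +1.
|Ram(14098, -10070)| = 4, even; anisotropic at {2, 5, 7, 53}.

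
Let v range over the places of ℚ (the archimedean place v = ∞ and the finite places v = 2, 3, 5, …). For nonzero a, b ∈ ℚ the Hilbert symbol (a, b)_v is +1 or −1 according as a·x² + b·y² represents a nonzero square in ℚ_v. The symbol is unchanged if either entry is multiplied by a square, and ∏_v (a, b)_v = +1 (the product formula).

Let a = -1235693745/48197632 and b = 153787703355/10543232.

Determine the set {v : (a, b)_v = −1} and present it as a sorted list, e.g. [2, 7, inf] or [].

Mod squares: a ≡ -15015, b ≡ 390. Check v ∈ {∞, 2, 3, 5, 7, 11, 13, 23, 37, 41}.
v=41: a=41^-2·(≡10), b=41^-2·(≡40) mod 41; (10|41)=+1, (40|41)=+1; (−1)^{-2·-2·20}·(+1)^-2·(+1)^-2 = +1.
v=3: a=3^3·(≡2), b=3^3·(≡1) mod 3; (2|3)=-1, (1|3)=+1; (−1)^{3·3·1}·(-1)^3·(+1)^3 = +1.
v=7: a=7^-1·(≡1), b=7^-2·(≡3) mod 7; (1|7)=+1, (3|7)=-1; (−1)^{-1·-2·3}·(+1)^-2·(-1)^-1 = -1.
v=∞: -15015 < 0 and 390 > 0  ⇒  (a,b)_∞ = +1.
v=2: v_2(a)=-12, v_2(b)=-7; units ≡ 1, 3 (mod 8); ε·ε+αω+βω = 0·1+-12·1+-7·0 ≡ 0  ⇒  (a,b)_2 = +1.
v=23: a=23^2·(≡18), b=23^2·(≡10) mod 23; (18|23)=+1, (10|23)=-1; (−1)^{2·2·11}·(+1)^2·(-1)^2 = +1.
v=37: a=37^0·(≡21), b=37^2·(≡35) mod 37; (21|37)=+1, (35|37)=-1; (−1)^{0·2·18}·(+1)^2·(-1)^0 = +1.
v=13: a=13^1·(≡11), b=13^1·(≡4) mod 13; (11|13)=-1, (4|13)=+1; (−1)^{1·1·6}·(-1)^1·(+1)^1 = -1.
v=5: a=5^1·(≡3), b=5^1·(≡3) mod 5; (3|5)=-1, (3|5)=-1; (−1)^{1·1·2}·(-1)^1·(-1)^1 = +1.
v=11: a=11^3·(≡6), b=11^2·(≡9) mod 11; (6|11)=-1, (9|11)=+1; (−1)^{3·2·5}·(-1)^2·(+1)^3 = +1.
Ram(-15015, 390) = {7, 13}; no ℚ_7-point on the conic.

[7, 13]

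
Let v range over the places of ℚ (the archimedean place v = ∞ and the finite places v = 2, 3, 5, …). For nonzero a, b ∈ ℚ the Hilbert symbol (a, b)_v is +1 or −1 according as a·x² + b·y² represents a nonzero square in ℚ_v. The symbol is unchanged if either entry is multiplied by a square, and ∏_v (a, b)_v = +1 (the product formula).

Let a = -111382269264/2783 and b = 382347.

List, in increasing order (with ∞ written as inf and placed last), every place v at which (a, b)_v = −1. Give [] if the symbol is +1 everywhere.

Mod squares: a ≡ -483, b ≡ 3. Check v ∈ {∞, 2, 3, 7, 11, 17, 23}.
v=∞: -483 < 0 and 3 > 0  ⇒  (a,b)_∞ = +1.
v=3: a=3^5·(≡1), b=3^3·(≡1) mod 3; (1|3)=+1, (1|3)=+1; (−1)^{5·3·1}·(+1)^3·(+1)^5 = -1.
v=23: a=23^-1·(≡18), b=23^0·(≡18) mod 23; (18|23)=+1, (18|23)=+1; (−1)^{-1·0·11}·(+1)^0·(+1)^-1 = +1.
v=11: a=11^-2·(≡9), b=11^0·(≡9) mod 11; (9|11)=+1, (9|11)=+1; (−1)^{-2·0·5}·(+1)^0·(+1)^-2 = +1.
v=2: v_2(a)=4, v_2(b)=0; units ≡ 5, 3 (mod 8); ε·ε+αω+βω = 0·1+4·1+0·1 ≡ 0  ⇒  (a,b)_2 = +1.
v=17: a=17^4·(≡14), b=17^2·(≡14) mod 17; (14|17)=-1, (14|17)=-1; (−1)^{4·2·8}·(-1)^2·(-1)^4 = +1.
v=7: a=7^3·(≡4), b=7^2·(≡5) mod 7; (4|7)=+1, (5|7)=-1; (−1)^{3·2·3}·(+1)^2·(-1)^3 = -1.
|Ram(-483, 3)| = 2, even; anisotropic at {3, 7}.

[3, 7]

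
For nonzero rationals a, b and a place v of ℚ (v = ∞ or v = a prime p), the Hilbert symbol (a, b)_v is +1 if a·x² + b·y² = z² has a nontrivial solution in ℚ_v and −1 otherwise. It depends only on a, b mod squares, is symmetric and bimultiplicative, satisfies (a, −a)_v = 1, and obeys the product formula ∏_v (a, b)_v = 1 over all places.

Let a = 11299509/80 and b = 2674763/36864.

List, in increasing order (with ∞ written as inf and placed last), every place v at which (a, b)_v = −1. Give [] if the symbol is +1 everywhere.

Mod squares: a ≡ 37145, b ≡ 323. Check v ∈ {∞, 2, 3, 5, 7, 13, 17, 19, 23}.
v=13: a=13^2·(≡1), b=13^2·(≡5) mod 13; (1|13)=+1, (5|13)=-1; (−1)^{2·2·6}·(+1)^2·(-1)^2 = +1.
v=5: a=5^-1·(≡4), b=5^0·(≡2) mod 5; (4|5)=+1, (2|5)=-1; (−1)^{-1·0·2}·(+1)^0·(-1)^-1 = -1.
v=∞: 37145 > 0 and 323 > 0  ⇒  (a,b)_∞ = +1.
v=3: a=3^2·(≡2), b=3^-2·(≡2) mod 3; (2|3)=-1, (2|3)=-1; (−1)^{2·-2·1}·(-1)^-2·(-1)^2 = +1.
v=7: a=7^0·(≡6), b=7^2·(≡4) mod 7; (6|7)=-1, (4|7)=+1; (−1)^{0·2·3}·(-1)^2·(+1)^0 = +1.
v=2: v_2(a)=-4, v_2(b)=-12; units ≡ 1, 3 (mod 8); ε·ε+αω+βω = 0·1+-4·1+-12·0 ≡ 0  ⇒  (a,b)_2 = +1.
v=23: a=23^1·(≡17), b=23^0·(≡9) mod 23; (17|23)=-1, (9|23)=+1; (−1)^{1·0·11}·(-1)^0·(+1)^1 = +1.
v=17: a=17^1·(≡8), b=17^1·(≡9) mod 17; (8|17)=+1, (9|17)=+1; (−1)^{1·1·8}·(+1)^1·(+1)^1 = +1.
v=19: a=19^1·(≡17), b=19^1·(≡11) mod 19; (17|19)=+1, (11|19)=+1; (−1)^{1·1·9}·(+1)^1·(+1)^1 = -1.
(37145, 323 / ℚ) ramifies at {5, 19}: a division algebra.

[5, 19]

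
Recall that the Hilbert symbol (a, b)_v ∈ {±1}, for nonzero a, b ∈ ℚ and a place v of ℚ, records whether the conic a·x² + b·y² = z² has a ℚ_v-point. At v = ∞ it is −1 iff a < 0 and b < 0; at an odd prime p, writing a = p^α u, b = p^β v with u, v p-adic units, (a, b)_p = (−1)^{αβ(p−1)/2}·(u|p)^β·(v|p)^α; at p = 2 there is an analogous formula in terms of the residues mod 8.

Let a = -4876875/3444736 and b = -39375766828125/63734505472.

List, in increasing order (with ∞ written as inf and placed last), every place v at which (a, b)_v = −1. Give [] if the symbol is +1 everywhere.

[2, 3, 11, inf]

Mod squares: a ≡ -3, b ≡ -286. Check v ∈ {∞, 2, 3, 5, 7, 11, 13, 17, 29}.
v=17: a=17^2·(≡12), b=17^2·(≡7) mod 17; (12|17)=-1, (7|17)=-1; (−1)^{2·2·8}·(-1)^2·(-1)^2 = +1.
v=3: a=3^3·(≡2), b=3^4·(≡2) mod 3; (2|3)=-1, (2|3)=-1; (−1)^{3·4·1}·(-1)^4·(-1)^3 = -1.
v=13: a=13^0·(≡4), b=13^3·(≡12) mod 13; (4|13)=+1, (12|13)=+1; (−1)^{0·3·6}·(+1)^3·(+1)^0 = +1.
v=5: a=5^4·(≡2), b=5^6·(≡4) mod 5; (2|5)=-1, (4|5)=+1; (−1)^{4·6·2}·(-1)^6·(+1)^4 = +1.
v=11: a=11^0·(≡7), b=11^-1·(≡10) mod 11; (7|11)=-1, (10|11)=-1; (−1)^{0·-1·5}·(-1)^-1·(-1)^0 = -1.
v=7: a=7^0·(≡4), b=7^2·(≡1) mod 7; (4|7)=+1, (1|7)=+1; (−1)^{0·2·3}·(+1)^2·(+1)^0 = +1.
v=29: a=29^-2·(≡12), b=29^-4·(≡20) mod 29; (12|29)=-1, (20|29)=+1; (−1)^{-2·-4·14}·(-1)^-4·(+1)^-2 = +1.
v=∞: -3 < 0 and -286 < 0  ⇒  (a,b)_∞ = -1.
v=2: v_2(a)=-12, v_2(b)=-13; units ≡ 5, 1 (mod 8); ε·ε+αω+βω = 0·0+-12·0+-13·1 ≡ 1  ⇒  (a,b)_2 = -1.
|Ram(-3, -286)| = 4, even; anisotropic at {2, 3, 11, ∞}.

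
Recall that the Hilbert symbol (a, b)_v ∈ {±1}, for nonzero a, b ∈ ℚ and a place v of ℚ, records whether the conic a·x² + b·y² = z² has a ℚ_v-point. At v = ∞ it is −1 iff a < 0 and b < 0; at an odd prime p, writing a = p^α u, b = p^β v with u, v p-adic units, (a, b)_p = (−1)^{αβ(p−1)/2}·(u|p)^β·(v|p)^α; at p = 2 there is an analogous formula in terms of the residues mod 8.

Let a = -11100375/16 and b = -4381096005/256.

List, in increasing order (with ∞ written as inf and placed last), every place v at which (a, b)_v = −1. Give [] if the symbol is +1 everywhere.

(a, b) ≡ (-49335, -5) mod (ℚ^×)²; places V = {2, 3, 5, 11, 13, 23, ∞}.
(a,b)_23: α=1, u≡22; β=2, v≡6 (mod 23); (22|23)=-1, (6|23)=+1; sign (−1)^0·-1^2·+1^1 = +1.
(a,b)_2: α=-4, β=-8; u≡1, v≡3 (mod 8); ε(u)ε(v)=0·1, αω(v)=-4·1, βω(u)=-8·0; sum ≡ 0  ⇒  +1.
(a,b)_11: α=1, u≡3; β=2, v≡10 (mod 11); (3|11)=+1, (10|11)=-1; sign (−1)^0·+1^2·-1^1 = -1.
(a,b)_∞: sgn(-49335)=−, sgn(-5)=−, so -1.
(a,b)_13: α=1, u≡10; β=2, v≡5 (mod 13); (10|13)=+1, (5|13)=-1; sign (−1)^0·+1^2·-1^1 = -1.
(a,b)_5: α=3, u≡2; β=1, v≡4 (mod 5); (2|5)=-1, (4|5)=+1; sign (−1)^0·-1^1·+1^3 = -1.
(a,b)_3: α=3, u≡1; β=4, v≡1 (mod 3); (1|3)=+1, (1|3)=+1; sign (−1)^0·+1^4·+1^3 = +1.
(-49335, -5 / ℚ) ramifies at {5, 11, 13, ∞}: a division algebra.

[5, 11, 13, inf]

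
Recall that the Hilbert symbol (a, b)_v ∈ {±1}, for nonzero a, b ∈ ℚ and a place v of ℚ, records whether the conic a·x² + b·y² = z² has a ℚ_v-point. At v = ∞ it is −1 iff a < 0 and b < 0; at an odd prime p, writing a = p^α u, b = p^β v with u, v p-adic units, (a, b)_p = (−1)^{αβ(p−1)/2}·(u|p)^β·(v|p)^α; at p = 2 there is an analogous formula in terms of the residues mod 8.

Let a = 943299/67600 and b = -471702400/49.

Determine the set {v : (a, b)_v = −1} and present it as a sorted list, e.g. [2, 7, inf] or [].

[2, 3, 13, 17, 23, 31]

(a, b) ≡ (2139, -294814) mod (ℚ^×)²; places V = {2, 3, 5, 7, 13, 17, 23, 29, 31, ∞}.
(a,b)_∞: sgn(2139)=+, sgn(-294814)=−, so +1.
(a,b)_7: α=2, u≡1; β=-2, v≡6 (mod 7); (1|7)=+1, (6|7)=-1; sign (−1)^0·+1^-2·-1^2 = +1.
(a,b)_17: α=0, u≡11; β=1, v≡2 (mod 17); (11|17)=-1, (2|17)=+1; sign (−1)^0·-1^1·+1^0 = -1.
(a,b)_2: α=-4, β=7; u≡3, v≡1 (mod 8); ε(u)ε(v)=1·0, αω(v)=-4·0, βω(u)=7·1; sum ≡ 1  ⇒  -1.
(a,b)_5: α=-2, u≡1; β=2, v≡1 (mod 5); (1|5)=+1, (1|5)=+1; sign (−1)^0·+1^2·+1^-2 = +1.
(a,b)_3: α=3, u≡2; β=0, v≡2 (mod 3); (2|3)=-1, (2|3)=-1; sign (−1)^0·-1^0·-1^3 = -1.
(a,b)_13: α=-2, u≡11; β=1, v≡2 (mod 13); (11|13)=-1, (2|13)=-1; sign (−1)^0·-1^1·-1^-2 = -1.
(a,b)_23: α=1, u≡9; β=1, v≡8 (mod 23); (9|23)=+1, (8|23)=+1; sign (−1)^1·+1^1·+1^1 = -1.
(a,b)_31: α=1, u≡4; β=0, v≡13 (mod 31); (4|31)=+1, (13|31)=-1; sign (−1)^0·+1^0·-1^1 = -1.
(a,b)_29: α=0, u≡16; β=1, v≡25 (mod 29); (16|29)=+1, (25|29)=+1; sign (−1)^0·+1^1·+1^0 = +1.
(2139, -294814 / ℚ) ramifies at {2, 3, 13, 17, 23, 31}: a division algebra.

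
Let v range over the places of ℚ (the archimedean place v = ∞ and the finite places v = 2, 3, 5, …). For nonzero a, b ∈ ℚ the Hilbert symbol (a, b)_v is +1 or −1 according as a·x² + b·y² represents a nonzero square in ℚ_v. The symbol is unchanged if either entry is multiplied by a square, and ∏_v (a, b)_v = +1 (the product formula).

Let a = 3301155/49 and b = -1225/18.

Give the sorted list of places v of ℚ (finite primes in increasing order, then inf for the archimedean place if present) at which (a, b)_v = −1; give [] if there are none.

[5, 13]

Mod squares: a ≡ 40755, b ≡ -2. Check v ∈ {∞, 2, 3, 5, 7, 11, 13, 19}.
v=∞: 40755 > 0 and -2 < 0  ⇒  (a,b)_∞ = +1.
v=2: v_2(a)=0, v_2(b)=-1; units ≡ 3, 7 (mod 8); ε·ε+αω+βω = 1·1+0·0+-1·1 ≡ 0  ⇒  (a,b)_2 = +1.
v=3: a=3^5·(≡1), b=3^-2·(≡1) mod 3; (1|3)=+1, (1|3)=+1; (−1)^{5·-2·1}·(+1)^-2·(+1)^5 = +1.
v=5: a=5^1·(≡4), b=5^2·(≡2) mod 5; (4|5)=+1, (2|5)=-1; (−1)^{1·2·2}·(+1)^2·(-1)^1 = -1.
v=7: a=7^-2·(≡4), b=7^2·(≡6) mod 7; (4|7)=+1, (6|7)=-1; (−1)^{-2·2·3}·(+1)^2·(-1)^-2 = +1.
v=13: a=13^1·(≡11), b=13^0·(≡2) mod 13; (11|13)=-1, (2|13)=-1; (−1)^{1·0·6}·(-1)^0·(-1)^1 = -1.
v=19: a=19^1·(≡6), b=19^0·(≡9) mod 19; (6|19)=+1, (9|19)=+1; (−1)^{1·0·9}·(+1)^0·(+1)^1 = +1.
v=11: a=11^1·(≡5), b=11^0·(≡1) mod 11; (5|11)=+1, (1|11)=+1; (−1)^{1·0·5}·(+1)^0·(+1)^1 = +1.
|Ram(40755, -2)| = 2, even; anisotropic at {5, 13}.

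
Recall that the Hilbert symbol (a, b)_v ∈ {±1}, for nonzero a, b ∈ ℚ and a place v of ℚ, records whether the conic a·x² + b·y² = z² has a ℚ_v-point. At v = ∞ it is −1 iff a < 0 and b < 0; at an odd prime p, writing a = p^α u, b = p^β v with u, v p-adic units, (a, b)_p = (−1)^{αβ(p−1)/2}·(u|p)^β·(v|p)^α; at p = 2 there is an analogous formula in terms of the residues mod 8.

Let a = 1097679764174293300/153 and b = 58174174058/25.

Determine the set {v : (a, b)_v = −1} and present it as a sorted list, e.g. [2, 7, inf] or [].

Mod squares: a ≡ 221, b ≡ 58058. Check v ∈ {∞, 2, 3, 5, 7, 11, 13, 17, 29}.
v=5: a=5^2·(≡4), b=5^-2·(≡3) mod 5; (4|5)=+1, (3|5)=-1; (−1)^{2·-2·2}·(+1)^-2·(-1)^2 = +1.
v=13: a=13^5·(≡12), b=13^3·(≡6) mod 13; (12|13)=+1, (6|13)=-1; (−1)^{5·3·6}·(+1)^3·(-1)^5 = -1.
v=29: a=29^2·(≡2), b=29^1·(≡9) mod 29; (2|29)=-1, (9|29)=+1; (−1)^{2·1·14}·(-1)^1·(+1)^2 = -1.
v=11: a=11^4·(≡4), b=11^3·(≡5) mod 11; (4|11)=+1, (5|11)=+1; (−1)^{4·3·5}·(+1)^3·(+1)^4 = +1.
v=7: a=7^4·(≡1), b=7^3·(≡3) mod 7; (1|7)=+1, (3|7)=-1; (−1)^{4·3·3}·(+1)^3·(-1)^4 = +1.
v=2: v_2(a)=2, v_2(b)=1; units ≡ 5, 5 (mod 8); ε·ε+αω+βω = 0·0+2·1+1·1 ≡ 1  ⇒  (a,b)_2 = -1.
v=17: a=17^-1·(≡8), b=17^0·(≡10) mod 17; (8|17)=+1, (10|17)=-1; (−1)^{-1·0·8}·(+1)^0·(-1)^-1 = -1.
v=∞: 221 > 0 and 58058 > 0  ⇒  (a,b)_∞ = +1.
v=3: a=3^-2·(≡2), b=3^0·(≡2) mod 3; (2|3)=-1, (2|3)=-1; (−1)^{-2·0·1}·(-1)^0·(-1)^-2 = +1.
(221, 58058 / ℚ) ramifies at {2, 13, 17, 29}: a division algebra.

[2, 13, 17, 29]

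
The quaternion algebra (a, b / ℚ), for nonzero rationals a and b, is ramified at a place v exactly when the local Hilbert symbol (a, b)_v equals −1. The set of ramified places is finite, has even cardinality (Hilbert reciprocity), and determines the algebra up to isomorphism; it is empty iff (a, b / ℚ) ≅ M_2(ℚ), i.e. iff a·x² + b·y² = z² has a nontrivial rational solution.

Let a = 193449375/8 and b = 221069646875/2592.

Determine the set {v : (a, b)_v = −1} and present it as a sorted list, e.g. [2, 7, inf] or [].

[5, 7]

Mod squares: a ≡ 238, b ≡ 70. Check v ∈ {∞, 2, 3, 5, 7, 11, 17}.
v=3: a=3^2·(≡1), b=3^-4·(≡1) mod 3; (1|3)=+1, (1|3)=+1; (−1)^{2·-4·1}·(+1)^-4·(+1)^2 = +1.
v=17: a=17^3·(≡11), b=17^4·(≡16) mod 17; (11|17)=-1, (16|17)=+1; (−1)^{3·4·8}·(-1)^4·(+1)^3 = +1.
v=11: a=11^0·(≡8), b=11^2·(≡9) mod 11; (8|11)=-1, (9|11)=+1; (−1)^{0·2·5}·(-1)^2·(+1)^0 = +1.
v=∞: 238 > 0 and 70 > 0  ⇒  (a,b)_∞ = +1.
v=2: v_2(a)=-3, v_2(b)=-5; units ≡ 7, 3 (mod 8); ε·ε+αω+βω = 1·1+-3·1+-5·0 ≡ 0  ⇒  (a,b)_2 = +1.
v=7: a=7^1·(≡3), b=7^1·(≡5) mod 7; (3|7)=-1, (5|7)=-1; (−1)^{1·1·3}·(-1)^1·(-1)^1 = -1.
v=5: a=5^4·(≡3), b=5^5·(≡1) mod 5; (3|5)=-1, (1|5)=+1; (−1)^{4·5·2}·(-1)^5·(+1)^4 = -1.
|Ram(238, 70)| = 2, even; anisotropic at {5, 7}.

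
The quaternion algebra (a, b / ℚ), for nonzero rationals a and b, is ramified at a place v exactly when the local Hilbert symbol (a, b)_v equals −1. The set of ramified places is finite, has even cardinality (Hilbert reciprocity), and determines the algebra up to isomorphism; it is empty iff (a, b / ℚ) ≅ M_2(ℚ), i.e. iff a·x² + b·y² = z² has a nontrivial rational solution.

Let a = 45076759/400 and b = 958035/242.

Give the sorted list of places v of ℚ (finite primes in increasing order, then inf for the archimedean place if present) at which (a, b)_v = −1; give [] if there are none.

[2, 13, 19, 31]

(a, b) ≡ (53599, 6630) mod (ℚ^×)²; places V = {2, 3, 5, 7, 11, 13, 17, 19, 29, 31, ∞}.
(a,b)_29: α=2, u≡23; β=0, v≡2 (mod 29); (23|29)=+1, (2|29)=-1; sign (−1)^0·+1^0·-1^2 = +1.
(a,b)_13: α=1, u≡7; β=1, v≡3 (mod 13); (7|13)=-1, (3|13)=+1; sign (−1)^0·-1^1·+1^1 = -1.
(a,b)_7: α=1, u≡6; β=0, v≡2 (mod 7); (6|7)=-1, (2|7)=+1; sign (−1)^0·-1^0·+1^1 = +1.
(a,b)_3: α=0, u≡1; β=1, v≡2 (mod 3); (1|3)=+1, (2|3)=-1; sign (−1)^0·+1^1·-1^0 = +1.
(a,b)_31: α=1, u≡30; β=0, v≡24 (mod 31); (30|31)=-1, (24|31)=-1; sign (−1)^0·-1^0·-1^1 = -1.
(a,b)_17: α=0, u≡2; β=3, v≡2 (mod 17); (2|17)=+1, (2|17)=+1; sign (−1)^0·+1^3·+1^0 = +1.
(a,b)_11: α=0, u≡6; β=-2, v≡6 (mod 11); (6|11)=-1, (6|11)=-1; sign (−1)^0·-1^-2·-1^0 = +1.
(a,b)_19: α=1, u≡7; β=0, v≡8 (mod 19); (7|19)=+1, (8|19)=-1; sign (−1)^0·+1^0·-1^1 = -1.
(a,b)_2: α=-4, β=-1; u≡7, v≡3 (mod 8); ε(u)ε(v)=1·1, αω(v)=-4·1, βω(u)=-1·0; sum ≡ 1  ⇒  -1.
(a,b)_5: α=-2, u≡4; β=1, v≡1 (mod 5); (4|5)=+1, (1|5)=+1; sign (−1)^0·+1^1·+1^-2 = +1.
(a,b)_∞: sgn(53599)=+, sgn(6630)=+, so +1.
Ram(53599, 6630) = {2, 13, 19, 31}; no ℚ_2-point on the conic.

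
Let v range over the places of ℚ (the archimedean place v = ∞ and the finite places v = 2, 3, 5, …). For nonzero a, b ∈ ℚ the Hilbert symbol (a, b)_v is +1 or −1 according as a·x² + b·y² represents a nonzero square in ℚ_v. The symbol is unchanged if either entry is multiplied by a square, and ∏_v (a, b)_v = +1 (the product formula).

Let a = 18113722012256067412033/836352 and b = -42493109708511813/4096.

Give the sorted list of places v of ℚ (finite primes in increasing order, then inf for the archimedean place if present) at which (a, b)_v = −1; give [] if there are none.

Mod squares: a ≡ 4510211979, b ≡ -596037. Check v ∈ {∞, 2, 3, 7, 11, 13, 17, 19, 23, 29, 31, 47}.
v=29: a=29^1·(≡5), b=29^1·(≡10) mod 29; (5|29)=+1, (10|29)=-1; (−1)^{1·1·14}·(+1)^1·(-1)^1 = -1.
v=∞: 4510211979 > 0 and -596037 < 0  ⇒  (a,b)_∞ = +1.
v=11: a=11^-2·(≡4), b=11^0·(≡3) mod 11; (4|11)=+1, (3|11)=+1; (−1)^{-2·0·5}·(+1)^0·(+1)^-2 = +1.
v=13: a=13^5·(≡6), b=13^3·(≡2) mod 13; (6|13)=-1, (2|13)=-1; (−1)^{5·3·6}·(-1)^3·(-1)^5 = +1.
v=19: a=19^2·(≡6), b=19^2·(≡12) mod 19; (6|19)=+1, (12|19)=-1; (−1)^{2·2·9}·(+1)^2·(-1)^2 = +1.
v=31: a=31^1·(≡6), b=31^1·(≡3) mod 31; (6|31)=-1, (3|31)=-1; (−1)^{1·1·15}·(-1)^1·(-1)^1 = -1.
v=17: a=17^1·(≡14), b=17^1·(≡5) mod 17; (14|17)=-1, (5|17)=-1; (−1)^{1·1·8}·(-1)^1·(-1)^1 = +1.
v=23: a=23^3·(≡2), b=23^2·(≡6) mod 23; (2|23)=+1, (6|23)=+1; (−1)^{3·2·11}·(+1)^2·(+1)^3 = +1.
v=3: a=3^-3·(≡1), b=3^1·(≡2) mod 3; (1|3)=+1, (2|3)=-1; (−1)^{-3·1·1}·(+1)^1·(-1)^-3 = +1.
v=7: a=7^1·(≡6), b=7^0·(≡6) mod 7; (6|7)=-1, (6|7)=-1; (−1)^{1·0·3}·(-1)^0·(-1)^1 = -1.
v=2: v_2(a)=-8, v_2(b)=-12; units ≡ 3, 3 (mod 8); ε·ε+αω+βω = 1·1+-8·1+-12·1 ≡ 1  ⇒  (a,b)_2 = -1.
v=47: a=47^3·(≡24), b=47^2·(≡27) mod 47; (24|47)=+1, (27|47)=+1; (−1)^{3·2·23}·(+1)^2·(+1)^3 = +1.
(4510211979, -596037 / ℚ) ramifies at {2, 7, 29, 31}: a division algebra.

[2, 7, 29, 31]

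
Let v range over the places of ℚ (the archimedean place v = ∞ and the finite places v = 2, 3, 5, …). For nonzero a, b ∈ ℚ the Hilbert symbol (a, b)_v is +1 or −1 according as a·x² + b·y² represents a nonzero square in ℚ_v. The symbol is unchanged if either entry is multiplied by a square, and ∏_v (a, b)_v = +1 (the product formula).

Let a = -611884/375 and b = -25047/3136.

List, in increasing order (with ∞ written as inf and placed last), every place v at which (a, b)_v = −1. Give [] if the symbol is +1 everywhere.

(a, b) ≡ (-1365, -23) mod (ℚ^×)²; places V = {2, 3, 5, 7, 11, 13, 23, 41, ∞}.
(a,b)_11: α=0, u≡2; β=2, v≡2 (mod 11); (2|11)=-1, (2|11)=-1; sign (−1)^0·-1^2·-1^0 = +1.
(a,b)_5: α=-3, u≡2; β=0, v≡3 (mod 5); (2|5)=-1, (3|5)=-1; sign (−1)^0·-1^0·-1^-3 = -1.
(a,b)_13: α=1, u≡4; β=0, v≡10 (mod 13); (4|13)=+1, (10|13)=+1; sign (−1)^0·+1^0·+1^1 = +1.
(a,b)_7: α=1, u≡1; β=-2, v≡6 (mod 7); (1|7)=+1, (6|7)=-1; sign (−1)^0·+1^-2·-1^1 = -1.
(a,b)_2: α=2, β=-6; u≡3, v≡1 (mod 8); ε(u)ε(v)=1·0, αω(v)=2·0, βω(u)=-6·1; sum ≡ 0  ⇒  +1.
(a,b)_3: α=-1, u≡1; β=2, v≡1 (mod 3); (1|3)=+1, (1|3)=+1; sign (−1)^0·+1^2·+1^-1 = +1.
(a,b)_∞: sgn(-1365)=−, sgn(-23)=−, so -1.
(a,b)_23: α=0, u≡11; β=1, v≡22 (mod 23); (11|23)=-1, (22|23)=-1; sign (−1)^0·-1^1·-1^0 = -1.
(a,b)_41: α=2, u≡35; β=0, v≡33 (mod 41); (35|41)=-1, (33|41)=+1; sign (−1)^0·-1^0·+1^2 = +1.
(-1365, -23 / ℚ) ramifies at {5, 7, 23, ∞}: a division algebra.

[5, 7, 23, inf]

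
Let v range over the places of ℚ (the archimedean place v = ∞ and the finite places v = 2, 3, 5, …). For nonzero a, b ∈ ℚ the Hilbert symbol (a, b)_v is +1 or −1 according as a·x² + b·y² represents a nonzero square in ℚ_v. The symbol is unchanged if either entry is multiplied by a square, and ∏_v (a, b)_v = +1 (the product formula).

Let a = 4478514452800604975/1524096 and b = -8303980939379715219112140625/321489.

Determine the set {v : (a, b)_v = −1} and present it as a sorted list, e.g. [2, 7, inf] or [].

(a, b) ≡ (3306, -149017) mod (ℚ^×)²; places V = {2, 3, 5, 7, 11, 19, 23, 29, 31, ∞}.
(a,b)_7: α=-2, u≡1; β=-2, v≡6 (mod 7); (1|7)=+1, (6|7)=-1; sign (−1)^0·+1^-2·-1^-2 = +1.
(a,b)_31: α=2, u≡2; β=3, v≡24 (mod 31); (2|31)=+1, (24|31)=-1; sign (−1)^0·+1^3·-1^2 = +1.
(a,b)_11: α=6, u≡10; β=3, v≡3 (mod 11); (10|11)=-1, (3|11)=+1; sign (−1)^0·-1^3·+1^6 = -1.
(a,b)_3: α=-5, u≡1; β=-8, v≡2 (mod 3); (1|3)=+1, (2|3)=-1; sign (−1)^0·+1^-8·-1^-5 = -1.
(a,b)_5: α=2, u≡4; β=6, v≡2 (mod 5); (4|5)=+1, (2|5)=-1; sign (−1)^0·+1^6·-1^2 = +1.
(a,b)_∞: sgn(3306)=+, sgn(-149017)=−, so +1.
(a,b)_29: α=1, u≡18; β=2, v≡11 (mod 29); (18|29)=-1, (11|29)=-1; sign (−1)^0·-1^2·-1^1 = -1.
(a,b)_19: α=3, u≡10; β=5, v≡7 (mod 19); (10|19)=-1, (7|19)=+1; sign (−1)^1·-1^5·+1^3 = +1.
(a,b)_2: α=-7, β=0; u≡5, v≡7 (mod 8); ε(u)ε(v)=0·1, αω(v)=-7·0, βω(u)=0·1; sum ≡ 0  ⇒  +1.
(a,b)_23: α=2, u≡14; β=5, v≡17 (mod 23); (14|23)=-1, (17|23)=-1; sign (−1)^0·-1^5·-1^2 = -1.
(3306, -149017 / ℚ) ramifies at {3, 11, 23, 29}: a division algebra.

[3, 11, 23, 29]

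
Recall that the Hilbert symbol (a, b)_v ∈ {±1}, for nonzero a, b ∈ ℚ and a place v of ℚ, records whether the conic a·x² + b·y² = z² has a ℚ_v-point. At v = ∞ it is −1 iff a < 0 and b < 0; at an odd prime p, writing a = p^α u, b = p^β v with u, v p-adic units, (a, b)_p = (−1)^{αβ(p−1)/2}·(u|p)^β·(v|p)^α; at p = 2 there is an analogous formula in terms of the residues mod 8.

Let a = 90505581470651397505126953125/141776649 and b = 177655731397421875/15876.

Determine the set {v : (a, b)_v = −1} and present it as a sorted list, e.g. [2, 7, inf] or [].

[13, 31]

(a, b) ≡ (13949, 58435) mod (ℚ^×)²; places V = {2, 3, 5, 7, 13, 29, 31, 37, ∞}.
(a,b)_37: α=3, u≡11; β=2, v≡10 (mod 37); (11|37)=+1, (10|37)=+1; sign (−1)^0·+1^2·+1^3 = +1.
(a,b)_2: α=0, β=-2; u≡5, v≡3 (mod 8); ε(u)ε(v)=0·1, αω(v)=0·1, βω(u)=-2·1; sum ≡ 0  ⇒  +1.
(a,b)_3: α=-10, u≡2; β=-4, v≡1 (mod 3); (2|3)=-1, (1|3)=+1; sign (−1)^0·-1^-4·+1^-10 = +1.
(a,b)_29: α=5, u≡27; β=3, v≡2 (mod 29); (27|29)=-1, (2|29)=-1; sign (−1)^0·-1^3·-1^5 = +1.
(a,b)_13: α=5, u≡7; β=3, v≡10 (mod 13); (7|13)=-1, (10|13)=+1; sign (−1)^0·-1^3·+1^5 = -1.
(a,b)_31: α=2, u≡11; β=1, v≡14 (mod 31); (11|31)=-1, (14|31)=+1; sign (−1)^0·-1^1·+1^2 = -1.
(a,b)_5: α=12, u≡4; β=7, v≡2 (mod 5); (4|5)=+1, (2|5)=-1; sign (−1)^0·+1^7·-1^12 = +1.
(a,b)_∞: sgn(13949)=+, sgn(58435)=+, so +1.
(a,b)_7: α=-4, u≡3; β=-2, v≡5 (mod 7); (3|7)=-1, (5|7)=-1; sign (−1)^0·-1^-2·-1^-4 = +1.
(13949, 58435 / ℚ) ramifies at {13, 31}: a division algebra.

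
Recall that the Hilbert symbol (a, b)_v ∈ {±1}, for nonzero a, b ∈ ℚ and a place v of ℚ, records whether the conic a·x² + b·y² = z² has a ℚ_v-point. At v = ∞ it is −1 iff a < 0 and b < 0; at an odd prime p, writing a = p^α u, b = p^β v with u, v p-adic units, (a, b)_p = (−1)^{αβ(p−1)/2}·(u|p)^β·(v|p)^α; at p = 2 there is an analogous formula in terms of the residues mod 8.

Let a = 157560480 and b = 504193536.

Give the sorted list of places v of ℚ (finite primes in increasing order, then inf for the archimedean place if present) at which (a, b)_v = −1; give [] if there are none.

(a, b) ≡ (22330, 4466) mod (ℚ^×)²; places V = {2, 3, 5, 7, 11, 29, ∞}.
(a,b)_2: α=5, β=9; u≡5, v≡1 (mod 8); ε(u)ε(v)=0·0, αω(v)=5·0, βω(u)=9·1; sum ≡ 1  ⇒  -1.
(a,b)_29: α=1, u≡28; β=1, v≡20 (mod 29); (28|29)=+1, (20|29)=+1; sign (−1)^0·+1^1·+1^1 = +1.
(a,b)_7: α=3, u≡6; β=3, v≡1 (mod 7); (6|7)=-1, (1|7)=+1; sign (−1)^1·-1^3·+1^3 = +1.
(a,b)_3: α=2, u≡1; β=2, v≡2 (mod 3); (1|3)=+1, (2|3)=-1; sign (−1)^0·+1^2·-1^2 = +1.
(a,b)_5: α=1, u≡1; β=0, v≡1 (mod 5); (1|5)=+1, (1|5)=+1; sign (−1)^0·+1^0·+1^1 = +1.
(a,b)_11: α=1, u≡8; β=1, v≡8 (mod 11); (8|11)=-1, (8|11)=-1; sign (−1)^1·-1^1·-1^1 = -1.
(a,b)_∞: sgn(22330)=+, sgn(4466)=+, so +1.
|Ram(22330, 4466)| = 2, even; anisotropic at {2, 11}.

[2, 11]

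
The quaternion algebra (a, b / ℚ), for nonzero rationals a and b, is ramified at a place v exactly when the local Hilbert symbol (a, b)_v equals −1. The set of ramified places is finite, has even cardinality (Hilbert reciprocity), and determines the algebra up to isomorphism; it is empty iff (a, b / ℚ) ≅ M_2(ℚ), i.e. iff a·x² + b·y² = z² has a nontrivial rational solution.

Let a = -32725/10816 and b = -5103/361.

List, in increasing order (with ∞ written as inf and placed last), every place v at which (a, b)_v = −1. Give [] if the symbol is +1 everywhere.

(a, b) ≡ (-1309, -7) mod (ℚ^×)²; places V = {2, 3, 5, 7, 11, 13, 17, 19, ∞}.
(a,b)_17: α=1, u≡16; β=0, v≡12 (mod 17); (16|17)=+1, (12|17)=-1; sign (−1)^0·+1^0·-1^1 = -1.
(a,b)_2: α=-6, β=0; u≡3, v≡1 (mod 8); ε(u)ε(v)=1·0, αω(v)=-6·0, βω(u)=0·1; sum ≡ 0  ⇒  +1.
(a,b)_11: α=1, u≡2; β=0, v≡5 (mod 11); (2|11)=-1, (5|11)=+1; sign (−1)^0·-1^0·+1^1 = +1.
(a,b)_13: α=-2, u≡4; β=0, v≡11 (mod 13); (4|13)=+1, (11|13)=-1; sign (−1)^0·+1^0·-1^-2 = +1.
(a,b)_5: α=2, u≡1; β=0, v≡2 (mod 5); (1|5)=+1, (2|5)=-1; sign (−1)^0·+1^0·-1^2 = +1.
(a,b)_19: α=0, u≡10; β=-2, v≡8 (mod 19); (10|19)=-1, (8|19)=-1; sign (−1)^0·-1^-2·-1^0 = +1.
(a,b)_3: α=0, u≡2; β=6, v≡2 (mod 3); (2|3)=-1, (2|3)=-1; sign (−1)^0·-1^6·-1^0 = +1.
(a,b)_7: α=1, u≡1; β=1, v≡5 (mod 7); (1|7)=+1, (5|7)=-1; sign (−1)^1·+1^1·-1^1 = +1.
(a,b)_∞: sgn(-1309)=−, sgn(-7)=−, so -1.
Ram(-1309, -7) = {17, ∞}; no ℚ_17-point on the conic.

[17, inf]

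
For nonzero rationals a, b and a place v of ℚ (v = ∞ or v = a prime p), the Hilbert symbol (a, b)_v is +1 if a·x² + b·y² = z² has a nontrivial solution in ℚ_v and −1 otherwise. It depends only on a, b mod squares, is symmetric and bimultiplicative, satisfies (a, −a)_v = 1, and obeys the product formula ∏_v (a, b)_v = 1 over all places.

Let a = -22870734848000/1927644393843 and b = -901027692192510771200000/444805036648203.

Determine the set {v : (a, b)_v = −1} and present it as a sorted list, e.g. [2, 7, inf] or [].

Mod squares: a ≡ -5865, b ≡ -690. Check v ∈ {∞, 2, 3, 5, 7, 11, 13, 17, 19, 23, 29, 37, 41}.
v=29: a=29^0·(≡16), b=29^-2·(≡5) mod 29; (16|29)=+1, (5|29)=+1; (−1)^{0·-2·14}·(+1)^-2·(+1)^0 = +1.
v=37: a=37^0·(≡8), b=37^2·(≡19) mod 37; (8|37)=-1, (19|37)=-1; (−1)^{0·2·18}·(-1)^2·(-1)^0 = +1.
v=∞: -5865 < 0 and -690 < 0  ⇒  (a,b)_∞ = -1.
v=7: a=7^-6·(≡1), b=7^-4·(≡6) mod 7; (1|7)=+1, (6|7)=-1; (−1)^{-6·-4·3}·(+1)^-4·(-1)^-6 = +1.
v=5: a=5^3·(≡2), b=5^5·(≡2) mod 5; (2|5)=-1, (2|5)=-1; (−1)^{3·5·2}·(-1)^5·(-1)^3 = +1.
v=17: a=17^1·(≡10), b=17^2·(≡6) mod 17; (10|17)=-1, (6|17)=-1; (−1)^{1·2·8}·(-1)^2·(-1)^1 = -1.
v=13: a=13^4·(≡6), b=13^4·(≡4) mod 13; (6|13)=-1, (4|13)=+1; (−1)^{4·4·6}·(-1)^4·(+1)^4 = +1.
v=2: v_2(a)=14, v_2(b)=21; units ≡ 7, 7 (mod 8); ε·ε+αω+βω = 1·1+14·0+21·0 ≡ 1  ⇒  (a,b)_2 = -1.
v=19: a=19^-2·(≡4), b=19^-2·(≡10) mod 19; (4|19)=+1, (10|19)=-1; (−1)^{-2·-2·9}·(+1)^-2·(-1)^-2 = +1.
v=11: a=11^0·(≡9), b=11^-2·(≡1) mod 11; (9|11)=+1, (1|11)=+1; (−1)^{0·-2·5}·(+1)^-2·(+1)^0 = +1.
v=3: a=3^-3·(≡1), b=3^-1·(≡1) mod 3; (1|3)=+1, (1|3)=+1; (−1)^{-3·-1·1}·(+1)^-1·(+1)^-3 = -1.
v=23: a=23^1·(≡14), b=23^3·(≡13) mod 23; (14|23)=-1, (13|23)=+1; (−1)^{1·3·11}·(-1)^3·(+1)^1 = +1.
v=41: a=41^-2·(≡2), b=41^-2·(≡22) mod 41; (2|41)=+1, (22|41)=-1; (−1)^{-2·-2·20}·(+1)^-2·(-1)^-2 = +1.
Ram(-5865, -690) = {2, 3, 17, ∞}; no ℚ_2-point on the conic.

[2, 3, 17, inf]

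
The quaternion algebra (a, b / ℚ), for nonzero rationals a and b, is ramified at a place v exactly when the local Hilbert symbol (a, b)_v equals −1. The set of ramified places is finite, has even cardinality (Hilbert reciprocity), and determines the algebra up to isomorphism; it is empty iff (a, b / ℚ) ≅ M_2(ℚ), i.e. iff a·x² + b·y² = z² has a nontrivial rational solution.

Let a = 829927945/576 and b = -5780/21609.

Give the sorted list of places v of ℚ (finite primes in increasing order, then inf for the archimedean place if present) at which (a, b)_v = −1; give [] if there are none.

Mod squares: a ≡ 16937305, b ≡ -5. Check v ∈ {∞, 2, 3, 5, 7, 11, 17, 29, 37, 41}.
v=37: a=37^1·(≡27), b=37^0·(≡29) mod 37; (27|37)=+1, (29|37)=-1; (−1)^{1·0·18}·(+1)^0·(-1)^1 = -1.
v=29: a=29^1·(≡17), b=29^0·(≡5) mod 29; (17|29)=-1, (5|29)=+1; (−1)^{1·0·14}·(-1)^0·(+1)^1 = +1.
v=7: a=7^3·(≡1), b=7^-4·(≡1) mod 7; (1|7)=+1, (1|7)=+1; (−1)^{3·-4·3}·(+1)^-4·(+1)^3 = +1.
v=5: a=5^1·(≡4), b=5^1·(≡1) mod 5; (4|5)=+1, (1|5)=+1; (−1)^{1·1·2}·(+1)^1·(+1)^1 = +1.
v=11: a=11^1·(≡10), b=11^0·(≡10) mod 11; (10|11)=-1, (10|11)=-1; (−1)^{1·0·5}·(-1)^0·(-1)^1 = -1.
v=3: a=3^-2·(≡1), b=3^-2·(≡1) mod 3; (1|3)=+1, (1|3)=+1; (−1)^{-2·-2·1}·(+1)^-2·(+1)^-2 = +1.
v=17: a=17^0·(≡1), b=17^2·(≡7) mod 17; (1|17)=+1, (7|17)=-1; (−1)^{0·2·8}·(+1)^2·(-1)^0 = +1.
v=∞: 16937305 > 0 and -5 < 0  ⇒  (a,b)_∞ = +1.
v=41: a=41^1·(≡38), b=41^0·(≡21) mod 41; (38|41)=-1, (21|41)=+1; (−1)^{1·0·20}·(-1)^0·(+1)^1 = +1.
v=2: v_2(a)=-6, v_2(b)=2; units ≡ 1, 3 (mod 8); ε·ε+αω+βω = 0·1+-6·1+2·0 ≡ 0  ⇒  (a,b)_2 = +1.
Ram(16937305, -5) = {11, 37}; no ℚ_11-point on the conic.

[11, 37]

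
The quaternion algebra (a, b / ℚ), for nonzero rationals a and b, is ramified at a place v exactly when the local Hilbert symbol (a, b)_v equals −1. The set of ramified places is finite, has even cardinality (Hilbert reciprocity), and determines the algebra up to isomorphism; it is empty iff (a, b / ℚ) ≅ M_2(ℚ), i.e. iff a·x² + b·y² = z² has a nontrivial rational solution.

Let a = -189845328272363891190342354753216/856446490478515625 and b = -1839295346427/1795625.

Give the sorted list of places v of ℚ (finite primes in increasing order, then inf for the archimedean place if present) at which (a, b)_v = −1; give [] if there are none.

[11, 17, 19, inf]

(a, b) ≡ (-187, -4842739) mod (ℚ^×)²; places V = {2, 3, 5, 7, 11, 13, 17, 19, 29, 47, ∞}.
(a,b)_3: α=2, u≡2; β=2, v≡2 (mod 3); (2|3)=-1, (2|3)=-1; sign (−1)^0·-1^2·-1^2 = +1.
(a,b)_∞: sgn(-187)=−, sgn(-4842739)=−, so -1.
(a,b)_47: α=2, u≡17; β=1, v≡17 (mod 47); (17|47)=+1, (17|47)=+1; sign (−1)^0·+1^1·+1^2 = +1.
(a,b)_13: α=-4, u≡7; β=-2, v≡5 (mod 13); (7|13)=-1, (5|13)=-1; sign (−1)^0·-1^-2·-1^-4 = +1.
(a,b)_17: α=-3, u≡3; β=-1, v≡15 (mod 17); (3|17)=-1, (15|17)=+1; sign (−1)^0·-1^-1·+1^-3 = -1.
(a,b)_19: α=2, u≡12; β=1, v≡11 (mod 19); (12|19)=-1, (11|19)=+1; sign (−1)^0·-1^1·+1^2 = -1.
(a,b)_7: α=6, u≡1; β=2, v≡2 (mod 7); (1|7)=+1, (2|7)=+1; sign (−1)^0·+1^2·+1^6 = +1.
(a,b)_2: α=6, β=0; u≡5, v≡5 (mod 8); ε(u)ε(v)=0·0, αω(v)=6·1, βω(u)=0·1; sum ≡ 0  ⇒  +1.
(a,b)_11: α=15, u≡3; β=5, v≡9 (mod 11); (3|11)=+1, (9|11)=+1; sign (−1)^1·+1^5·+1^15 = -1.
(a,b)_29: α=2, u≡13; β=1, v≡23 (mod 29); (13|29)=+1, (23|29)=+1; sign (−1)^0·+1^1·+1^2 = +1.
(a,b)_5: α=-14, u≡3; β=-4, v≡1 (mod 5); (3|5)=-1, (1|5)=+1; sign (−1)^0·-1^-4·+1^-14 = +1.
|Ram(-187, -4842739)| = 4, even; anisotropic at {11, 17, 19, ∞}.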